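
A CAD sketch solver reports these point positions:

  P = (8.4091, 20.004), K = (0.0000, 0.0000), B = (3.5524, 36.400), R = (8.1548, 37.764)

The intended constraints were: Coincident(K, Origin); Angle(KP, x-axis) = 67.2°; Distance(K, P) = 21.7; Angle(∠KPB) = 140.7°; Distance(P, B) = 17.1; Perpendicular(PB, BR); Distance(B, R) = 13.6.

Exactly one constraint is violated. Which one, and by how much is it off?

Distance(B, R) = 13.6 — off by 8.80.

K = (0.00, 0.00) ✓; KP at 67.20° ✓; |KP| = 21.70 ✓; ∠KPB = 140.7° ✓; |PB| = 17.10 ✓; ∠(PB, BR) = 89.99° ✓; |BR| = 4.800 ✗.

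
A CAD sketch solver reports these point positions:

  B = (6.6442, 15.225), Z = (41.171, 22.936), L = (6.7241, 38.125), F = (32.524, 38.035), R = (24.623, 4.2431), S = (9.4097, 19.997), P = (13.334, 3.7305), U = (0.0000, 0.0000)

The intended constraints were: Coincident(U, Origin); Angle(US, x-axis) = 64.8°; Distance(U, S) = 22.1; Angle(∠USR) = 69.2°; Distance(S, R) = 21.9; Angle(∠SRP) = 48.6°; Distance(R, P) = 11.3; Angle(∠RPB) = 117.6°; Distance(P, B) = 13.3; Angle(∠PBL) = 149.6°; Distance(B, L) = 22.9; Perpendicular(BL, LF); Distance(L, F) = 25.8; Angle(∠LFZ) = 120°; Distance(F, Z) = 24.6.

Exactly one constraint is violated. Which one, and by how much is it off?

Distance(F, Z) = 24.6 — off by 7.20.

U = (0.00, 0.00) ✓; US at 64.80° ✓; |US| = 22.10 ✓; ∠USR = 69.20° ✓; |SR| = 21.90 ✓; ∠SRP = 48.60° ✓; |RP| = 11.30 ✓; ∠RPB = 117.6° ✓; |PB| = 13.30 ✓; ∠PBL = 149.6° ✓; |BL| = 22.90 ✓; ∠(BL, LF) = 90.00° ✓; |LF| = 25.80 ✓; ∠LFZ = 120.0° ✓; |FZ| = 17.40 ✗.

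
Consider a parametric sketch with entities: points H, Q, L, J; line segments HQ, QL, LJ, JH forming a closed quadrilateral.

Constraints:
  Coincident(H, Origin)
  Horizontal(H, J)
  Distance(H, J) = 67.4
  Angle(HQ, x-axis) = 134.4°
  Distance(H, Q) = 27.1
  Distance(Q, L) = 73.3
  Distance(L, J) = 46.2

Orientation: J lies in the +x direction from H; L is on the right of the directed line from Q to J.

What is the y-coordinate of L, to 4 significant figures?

-31.61

H is at the origin; H and J share the same y with |HJ| = 67.4 and J in +x, so J = (67.4, 0). HQ runs at 134.4° with |HQ| = 27.1, so Q = (-18.96, 19.36). L is determined by |QL| = 73.3 and |LJ| = 46.2 together: it lies at the intersection of circle(Q, 73.3) and circle(J, 46.2). With |QJ| = 88.50, the foot of the radical line on QJ is 62.55 from Q and the perpendicular offset is √(73.3² − 62.55²) = 38.22. Taking the right-of-QJ solution: L = (33.71, -31.61).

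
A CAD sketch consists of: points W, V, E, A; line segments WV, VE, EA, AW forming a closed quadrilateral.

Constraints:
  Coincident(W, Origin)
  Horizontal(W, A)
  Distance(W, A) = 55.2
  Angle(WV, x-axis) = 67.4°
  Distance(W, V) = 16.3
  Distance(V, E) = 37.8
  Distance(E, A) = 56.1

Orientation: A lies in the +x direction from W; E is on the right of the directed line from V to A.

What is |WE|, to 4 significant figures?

23.01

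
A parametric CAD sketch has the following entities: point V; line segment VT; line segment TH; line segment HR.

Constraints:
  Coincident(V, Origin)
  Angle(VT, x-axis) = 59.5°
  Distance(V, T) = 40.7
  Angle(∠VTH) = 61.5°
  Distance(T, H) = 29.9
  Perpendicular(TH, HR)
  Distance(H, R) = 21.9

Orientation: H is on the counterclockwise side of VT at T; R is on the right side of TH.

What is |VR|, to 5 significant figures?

58.612

V is at the origin; VT runs at 59.5° with length 40.7, so T = 40.7·(cos 59.5°, sin 59.5°) = (20.657, 35.068). ∠VTH = 61.5°, so TH runs at 59.5° + (180° − 61.5°) = 178.00° from the x-axis; with |TH| = 29.9, H = T + 29.9·(cos 178.00°, sin 178.00°) = (-9.2250, 36.112). TH is perpendicular to HR; with |HR| = 21.9 on the right of TH, R = H + 21.9·(0.034899, 0.99939) = (-8.4607, 57.998). Then |VR| = |R − V| = 58.612.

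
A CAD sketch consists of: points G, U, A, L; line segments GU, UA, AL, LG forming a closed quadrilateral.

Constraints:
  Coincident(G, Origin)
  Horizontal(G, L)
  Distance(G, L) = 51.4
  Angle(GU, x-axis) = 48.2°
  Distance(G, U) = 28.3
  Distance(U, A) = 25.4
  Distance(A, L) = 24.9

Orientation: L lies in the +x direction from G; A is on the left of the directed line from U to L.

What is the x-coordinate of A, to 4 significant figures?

44.12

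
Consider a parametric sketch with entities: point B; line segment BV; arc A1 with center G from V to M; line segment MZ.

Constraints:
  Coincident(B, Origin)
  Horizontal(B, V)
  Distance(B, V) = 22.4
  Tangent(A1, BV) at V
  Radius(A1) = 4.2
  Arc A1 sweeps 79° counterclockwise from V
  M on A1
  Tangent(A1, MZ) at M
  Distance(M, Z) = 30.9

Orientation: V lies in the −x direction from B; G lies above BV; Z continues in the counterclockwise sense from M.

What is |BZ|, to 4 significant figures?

35.93

On A1, V sits at bearing -90° from G; a 79° counterclockwise sweep puts M at bearing -11°, so M = G + 4.2·(cos -11°, sin -11°) = (-18.28, 3.399). A1 meets MZ tangentially, so GM is at right angles to MZ, so MZ runs along (−sin -11°, cos -11°); with |MZ| = 30.9, Z = (-12.38, 33.73). Then |BZ| = |Z − B| = 35.93.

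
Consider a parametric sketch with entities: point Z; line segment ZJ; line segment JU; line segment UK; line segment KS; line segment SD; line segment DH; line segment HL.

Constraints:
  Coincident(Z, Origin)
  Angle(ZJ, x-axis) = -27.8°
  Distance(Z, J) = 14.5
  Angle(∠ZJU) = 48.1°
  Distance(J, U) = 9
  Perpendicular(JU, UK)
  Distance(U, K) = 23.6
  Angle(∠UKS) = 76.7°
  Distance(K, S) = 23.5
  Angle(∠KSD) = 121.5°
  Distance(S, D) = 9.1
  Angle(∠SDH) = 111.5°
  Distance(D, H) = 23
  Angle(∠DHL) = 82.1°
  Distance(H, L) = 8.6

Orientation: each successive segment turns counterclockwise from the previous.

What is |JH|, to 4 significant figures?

5.236

∠KSD = 121.5° gives SD at -4.100° from the x-axis; with |SD| = 9.1, D = (7.636, -25.30). ∠SDH = 111.5° gives DH at 64.40° from the x-axis; with |DH| = 23.0, H = (17.57, -4.555). Then |JH| = |H − J| = 5.236.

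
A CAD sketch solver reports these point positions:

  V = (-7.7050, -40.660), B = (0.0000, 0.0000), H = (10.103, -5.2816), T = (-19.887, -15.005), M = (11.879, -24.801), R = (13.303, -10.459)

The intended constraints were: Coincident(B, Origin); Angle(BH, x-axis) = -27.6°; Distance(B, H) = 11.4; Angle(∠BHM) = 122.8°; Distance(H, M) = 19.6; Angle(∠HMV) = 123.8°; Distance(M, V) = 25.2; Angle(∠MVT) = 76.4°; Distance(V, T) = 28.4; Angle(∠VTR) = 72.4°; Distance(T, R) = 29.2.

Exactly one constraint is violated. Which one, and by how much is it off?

Distance(T, R) = 29.2 — off by 4.30.

B = (0.00, 0.00) ✓; BH at -27.60° ✓; |BH| = 11.40 ✓; ∠BHM = 122.8° ✓; |HM| = 19.60 ✓; ∠HMV = 123.8° ✓; |MV| = 25.20 ✓; ∠MVT = 76.40° ✓; |VT| = 28.40 ✓; ∠VTR = 72.40° ✓; |TR| = 33.50 ✗.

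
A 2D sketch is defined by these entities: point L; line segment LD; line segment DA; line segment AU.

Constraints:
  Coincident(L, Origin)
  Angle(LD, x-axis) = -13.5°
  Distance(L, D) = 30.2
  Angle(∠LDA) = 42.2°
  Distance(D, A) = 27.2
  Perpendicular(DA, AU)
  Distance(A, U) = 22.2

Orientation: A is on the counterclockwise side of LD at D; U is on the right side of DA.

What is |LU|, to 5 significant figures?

42.759

L is at the origin; LD runs at -13.5° with length 30.2, so D = 30.2·(cos -13.5°, sin -13.5°) = (29.366, -7.0500). ∠LDA = 42.2°, so DA runs at -13.5° + (180° − 42.2°) = 124.30° from the x-axis; with |DA| = 27.2, A = D + 27.2·(cos 124.30°, sin 124.30°) = (14.038, 15.420). DA ⟂ AU; with |AU| = 22.2 on the right of DA, U = A + 22.2·(0.82610, 0.56353) = (32.377, 27.930). Then |LU| = |U − L| = 42.759.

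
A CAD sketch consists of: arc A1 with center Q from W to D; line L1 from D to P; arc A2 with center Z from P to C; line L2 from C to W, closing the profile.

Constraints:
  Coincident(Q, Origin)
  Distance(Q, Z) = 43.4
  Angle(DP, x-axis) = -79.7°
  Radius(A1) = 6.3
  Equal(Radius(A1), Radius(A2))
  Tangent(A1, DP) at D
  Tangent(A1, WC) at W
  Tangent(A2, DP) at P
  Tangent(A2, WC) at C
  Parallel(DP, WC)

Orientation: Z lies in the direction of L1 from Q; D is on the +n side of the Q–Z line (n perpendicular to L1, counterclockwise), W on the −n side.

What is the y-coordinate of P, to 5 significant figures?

-41.574

The slot axis is L1's direction at -79.7°, so u = (cos -79.7°, sin -79.7°) = (0.17880, -0.98389) and n = (−sin -79.7°, cos -79.7°) = (0.98389, 0.17880). Q is at the origin and Z lies 43.4 along u from Q, so Z = 43.4·u = (7.7600, -42.701). Tangency of A1 to both parallel lines with radius 6.3 puts D and W at Q ± 6.3·n: D = (6.1985, 1.1265), W = (-6.1985, -1.1265). Equal radii place P and C the same way about Z: P = Z + 6.3·n = (13.958, -41.574), C = Z − 6.3·n = (1.5615, -43.827). So P.y = -41.574.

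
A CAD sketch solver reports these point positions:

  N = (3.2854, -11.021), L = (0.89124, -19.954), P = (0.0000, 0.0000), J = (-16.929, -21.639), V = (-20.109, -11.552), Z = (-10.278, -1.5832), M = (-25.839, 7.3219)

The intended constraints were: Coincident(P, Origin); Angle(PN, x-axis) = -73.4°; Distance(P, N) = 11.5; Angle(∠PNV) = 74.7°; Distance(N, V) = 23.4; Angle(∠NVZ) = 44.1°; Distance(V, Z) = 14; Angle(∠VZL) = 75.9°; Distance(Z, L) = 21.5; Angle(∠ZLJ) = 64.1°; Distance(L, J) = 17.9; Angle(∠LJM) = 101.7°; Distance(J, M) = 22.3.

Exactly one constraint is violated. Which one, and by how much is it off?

Distance(J, M) = 22.3 — off by 8.00.

P = (0.00, 0.00) ✓; PN at -73.40° ✓; |PN| = 11.50 ✓; ∠PNV = 74.70° ✓; |NV| = 23.40 ✓; ∠NVZ = 44.10° ✓; |VZ| = 14.00 ✓; ∠VZL = 75.90° ✓; |ZL| = 21.50 ✓; ∠ZLJ = 64.10° ✓; |LJ| = 17.90 ✓; ∠LJM = 101.7° ✓; |JM| = 30.30 ✗.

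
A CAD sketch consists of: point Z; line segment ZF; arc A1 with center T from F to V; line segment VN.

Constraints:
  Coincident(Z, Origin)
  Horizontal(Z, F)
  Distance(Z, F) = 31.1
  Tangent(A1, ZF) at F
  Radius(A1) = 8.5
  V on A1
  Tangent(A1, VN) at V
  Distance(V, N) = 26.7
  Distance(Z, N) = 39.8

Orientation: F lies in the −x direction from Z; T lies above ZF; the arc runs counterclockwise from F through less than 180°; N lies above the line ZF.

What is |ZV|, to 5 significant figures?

23.916

Z is at the origin; ZF is horizontal with |ZF| = 31.1 and F on the −x side, so F = (-31.100, 0.0000). The tangent condition forces TF to be normal to ZF, so T = F + (0, 8.5) = (-31.100, 8.5000). Since TV ⟂ VN (tangency), |TN| = √(8.5² + 26.7²) = 28.020 regardless of where V sits on A1. So N lies on both circle(Z, 39.8) and circle(T, 28.020); the above-ZF intersection is N = (-20.180, 34.305). V is the foot of the tangent from N: V = (-22.636, 7.7180).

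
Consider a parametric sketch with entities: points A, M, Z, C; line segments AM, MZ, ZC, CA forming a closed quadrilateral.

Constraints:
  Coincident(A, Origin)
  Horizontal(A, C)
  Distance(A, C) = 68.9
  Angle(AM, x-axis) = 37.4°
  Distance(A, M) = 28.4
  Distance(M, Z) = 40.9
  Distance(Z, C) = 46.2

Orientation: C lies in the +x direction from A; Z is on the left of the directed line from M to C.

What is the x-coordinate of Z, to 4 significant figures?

53.79

Checks: |MZ| = 40.90 ✓; |ZC| = 46.20 ✓.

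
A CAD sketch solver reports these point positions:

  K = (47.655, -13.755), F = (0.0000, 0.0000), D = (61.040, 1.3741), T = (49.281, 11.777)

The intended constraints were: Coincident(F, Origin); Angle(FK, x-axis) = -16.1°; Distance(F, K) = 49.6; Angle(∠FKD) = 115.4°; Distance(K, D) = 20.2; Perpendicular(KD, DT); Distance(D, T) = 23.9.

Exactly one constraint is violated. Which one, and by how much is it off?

Distance(D, T) = 23.9 — off by 8.20.

F = (0.00, 0.00) ✓; FK at -16.10° ✓; |FK| = 49.60 ✓; ∠FKD = 115.4° ✓; |KD| = 20.20 ✓; ∠(KD, DT) = 90.00° ✓; |DT| = 15.70 ✗.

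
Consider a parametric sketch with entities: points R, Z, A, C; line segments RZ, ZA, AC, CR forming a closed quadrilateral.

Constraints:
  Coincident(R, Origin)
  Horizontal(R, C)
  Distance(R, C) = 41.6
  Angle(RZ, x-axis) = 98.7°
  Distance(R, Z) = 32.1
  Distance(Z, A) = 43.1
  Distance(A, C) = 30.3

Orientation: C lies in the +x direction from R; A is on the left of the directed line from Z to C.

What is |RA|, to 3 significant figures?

48.7

R is at the origin; R and C share the same y with |RC| = 41.6 and C in +x, so C = (41.6, 0). RZ runs at 98.7° with |RZ| = 32.1, so Z = (-4.86, 31.7). A is determined by |ZA| = 43.1 and |AC| = 30.3 together: it lies at the intersection of circle(Z, 43.1) and circle(C, 30.3). With |ZC| = 56.3, the foot of the radical line on ZC is 36.5 from Z and the perpendicular offset is √(43.1² − 36.5²) = 23.0. Taking the left-of-ZC solution: A = (38.2, 30.1).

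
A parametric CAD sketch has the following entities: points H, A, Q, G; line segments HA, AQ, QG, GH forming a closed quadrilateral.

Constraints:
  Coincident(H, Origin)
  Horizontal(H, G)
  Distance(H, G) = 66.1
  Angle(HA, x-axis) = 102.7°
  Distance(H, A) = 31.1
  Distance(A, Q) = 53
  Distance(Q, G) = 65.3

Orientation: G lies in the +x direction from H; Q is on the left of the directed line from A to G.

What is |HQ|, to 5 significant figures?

69.973

Checks: |AQ| = 53.00 ✓; |QG| = 65.30 ✓.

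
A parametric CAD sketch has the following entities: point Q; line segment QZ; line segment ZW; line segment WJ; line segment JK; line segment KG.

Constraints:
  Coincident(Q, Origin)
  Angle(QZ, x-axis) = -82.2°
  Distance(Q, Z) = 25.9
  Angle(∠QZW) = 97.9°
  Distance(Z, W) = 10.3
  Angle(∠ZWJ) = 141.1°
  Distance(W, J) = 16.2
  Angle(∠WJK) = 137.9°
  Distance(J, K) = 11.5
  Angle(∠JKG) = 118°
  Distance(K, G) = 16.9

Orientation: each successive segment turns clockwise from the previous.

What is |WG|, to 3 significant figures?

31.7

Q is at the origin; QZ runs at -82.2° with length 25.9, so Z = (3.52, -25.7). ∠QZW = 97.9° gives ZW at -164° from the x-axis; with |ZW| = 10.3, W = (-6.40, -28.4). ∠ZWJ = 141.1° gives WJ at 157° from the x-axis; with |WJ| = 16.2, J = (-21.3, -22.1). ∠WJK = 137.9° gives JK at 115° from the x-axis; with |JK| = 11.5, K = (-26.1, -11.6). ∠JKG = 118.0° gives KG at 52.7° from the x-axis; with |KG| = 16.9, G = (-15.9, 1.83). Then |WG| = |G − W| = 31.7.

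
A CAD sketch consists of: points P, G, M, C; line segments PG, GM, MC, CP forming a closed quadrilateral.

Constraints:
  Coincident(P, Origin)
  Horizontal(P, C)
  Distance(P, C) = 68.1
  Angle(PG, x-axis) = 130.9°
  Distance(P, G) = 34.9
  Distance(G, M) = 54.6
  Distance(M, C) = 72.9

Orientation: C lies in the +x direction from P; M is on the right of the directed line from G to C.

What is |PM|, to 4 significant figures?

23.62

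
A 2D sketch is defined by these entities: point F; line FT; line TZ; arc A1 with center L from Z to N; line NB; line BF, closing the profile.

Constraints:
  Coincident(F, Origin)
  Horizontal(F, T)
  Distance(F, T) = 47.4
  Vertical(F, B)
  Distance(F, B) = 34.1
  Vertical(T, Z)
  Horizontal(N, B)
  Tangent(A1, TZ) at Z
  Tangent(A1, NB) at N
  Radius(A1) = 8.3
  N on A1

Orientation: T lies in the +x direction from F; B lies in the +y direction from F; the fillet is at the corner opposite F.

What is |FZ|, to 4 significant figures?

53.97

F is at the origin; FT is horizontal with |FT| = 47.4 and T on the +x side, so T = (47.40, 0.000). FB is vertical with |FB| = 34.1 and B on the +y side, so B = (0.000, 34.10). The virtual corner opposite F is at (47.40, 34.10). A1 meets TZ tangentially, so LZ is at right angles to TZ and A1 meets NB tangentially, so LN is at right angles to NB, with radius 8.3, so the center L sits 8.3 in from both sides at L = (39.10, 25.80). That places the tangent points at Z = (47.40, 25.80) on TZ and N = (39.10, 34.10) on NB. Then |FZ| = |Z − F| = 53.97.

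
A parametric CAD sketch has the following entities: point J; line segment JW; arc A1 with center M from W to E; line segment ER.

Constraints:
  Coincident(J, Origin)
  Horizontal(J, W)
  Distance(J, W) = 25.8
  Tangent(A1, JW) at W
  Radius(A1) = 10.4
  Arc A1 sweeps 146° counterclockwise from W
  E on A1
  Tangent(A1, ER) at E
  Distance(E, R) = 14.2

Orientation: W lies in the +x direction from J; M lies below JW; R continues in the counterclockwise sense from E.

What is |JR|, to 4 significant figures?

41.66

J is at the origin; JW is horizontal with |JW| = 25.8 and W on the +x side, so W = (25.80, 0.000). Since A1 is tangent to JW there, MW ⟂ JW, so M = W + (0, -10.4) = (25.80, -10.40). On A1, W sits at bearing 90° from M; a 146° counterclockwise sweep puts E at bearing 236°, so E = M + 10.4·(cos 236°, sin 236°) = (19.98, -19.02). Tangency of A1 to ER means the radius ME is perpendicular to ER, so ER runs along (−sin 236°, cos 236°); with |ER| = 14.2, R = (31.76, -26.96). Then |JR| = |R − J| = 41.66.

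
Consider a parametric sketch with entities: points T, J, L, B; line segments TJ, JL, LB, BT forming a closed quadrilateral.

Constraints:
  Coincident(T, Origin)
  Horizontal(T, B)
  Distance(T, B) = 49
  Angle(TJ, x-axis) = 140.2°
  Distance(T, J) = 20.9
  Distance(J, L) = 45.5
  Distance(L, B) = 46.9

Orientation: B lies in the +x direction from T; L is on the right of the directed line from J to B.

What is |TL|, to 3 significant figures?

26.2

Checks: |JL| = 45.50 ✓; |LB| = 46.90 ✓.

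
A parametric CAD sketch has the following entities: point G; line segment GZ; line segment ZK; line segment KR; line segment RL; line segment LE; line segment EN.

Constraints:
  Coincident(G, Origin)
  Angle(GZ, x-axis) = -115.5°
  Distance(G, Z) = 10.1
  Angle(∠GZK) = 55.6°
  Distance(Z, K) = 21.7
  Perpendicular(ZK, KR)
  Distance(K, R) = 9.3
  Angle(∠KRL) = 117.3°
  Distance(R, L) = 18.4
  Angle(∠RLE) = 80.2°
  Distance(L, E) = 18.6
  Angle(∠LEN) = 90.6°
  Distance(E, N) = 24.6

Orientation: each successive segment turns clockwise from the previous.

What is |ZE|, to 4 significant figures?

0.2437

G is at the origin; GZ runs at -115.5° with length 10.1, so Z = (-4.348, -9.116). ∠GZK = 55.6° gives ZK at 120.1° from the x-axis; with |ZK| = 21.7, K = (-15.23, 9.658). The perpendicularity gives KR at right angles to ZK, so KR runs at 30.10°; with |KR| = 9.3, R = (-7.185, 14.32). ∠KRL = 117.3° gives RL at -32.60° from the x-axis; with |RL| = 18.4, L = (8.316, 4.408). ∠RLE = 80.2° gives LE at -132.4° from the x-axis; with |LE| = 18.6, E = (-4.226, -9.327). Then |ZE| = |E − Z| = 0.2437.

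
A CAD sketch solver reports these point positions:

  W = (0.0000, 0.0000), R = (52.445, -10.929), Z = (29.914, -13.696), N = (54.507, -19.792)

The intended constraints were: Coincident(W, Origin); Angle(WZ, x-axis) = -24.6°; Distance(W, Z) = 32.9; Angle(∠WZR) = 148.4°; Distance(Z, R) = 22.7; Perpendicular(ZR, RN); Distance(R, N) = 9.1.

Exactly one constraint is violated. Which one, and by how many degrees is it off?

Perpendicular(ZR, RN) — off by 6.10°.

W = (0.00, 0.00) ✓; WZ at -24.60° ✓; |WZ| = 32.90 ✓; ∠WZR = 148.4° ✓; |ZR| = 22.70 ✓; ∠(ZR, RN) = 83.90° ✗; |RN| = 9.100 ✓.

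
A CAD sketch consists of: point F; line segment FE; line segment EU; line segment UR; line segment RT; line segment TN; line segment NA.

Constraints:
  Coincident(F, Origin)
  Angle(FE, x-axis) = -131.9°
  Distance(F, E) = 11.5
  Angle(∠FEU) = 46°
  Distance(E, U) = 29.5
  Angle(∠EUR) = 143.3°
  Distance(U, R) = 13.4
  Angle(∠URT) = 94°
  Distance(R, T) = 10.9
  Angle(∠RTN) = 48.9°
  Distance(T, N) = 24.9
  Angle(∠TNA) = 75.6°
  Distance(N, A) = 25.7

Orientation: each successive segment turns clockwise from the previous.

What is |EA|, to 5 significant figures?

53.628

∠RTN = 48.9° gives TN at -159.70° from the x-axis; with |TN| = 24.9, N = (-16.353, 18.297). ∠TNA = 75.6° gives NA at 95.900° from the x-axis; with |NA| = 25.7, A = (-18.995, 43.861). Then |EA| = |A − E| = 53.628.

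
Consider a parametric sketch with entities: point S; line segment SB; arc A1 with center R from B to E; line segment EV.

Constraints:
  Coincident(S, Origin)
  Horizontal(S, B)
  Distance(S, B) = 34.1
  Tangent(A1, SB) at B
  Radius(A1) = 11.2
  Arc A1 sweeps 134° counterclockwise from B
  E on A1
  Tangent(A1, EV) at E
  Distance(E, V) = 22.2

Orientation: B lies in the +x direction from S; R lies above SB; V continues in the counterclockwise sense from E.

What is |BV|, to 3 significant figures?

35.7

S is at the origin; S and B share the same y with |SB| = 34.1 and B on the +x side, so B = (34.1, 0.00). The tangent condition forces RB to be normal to SB, so R = B + (0, 11.2) = (34.1, 11.2). On A1, B sits at bearing -90° from R; a 134° counterclockwise sweep puts E at bearing 44°, so E = R + 11.2·(cos 44°, sin 44°) = (42.2, 19.0). The tangent condition forces RE to be normal to EV, so EV runs along (−sin 44°, cos 44°); with |EV| = 22.2, V = (26.7, 34.9). Then |BV| = |V − B| = 35.7.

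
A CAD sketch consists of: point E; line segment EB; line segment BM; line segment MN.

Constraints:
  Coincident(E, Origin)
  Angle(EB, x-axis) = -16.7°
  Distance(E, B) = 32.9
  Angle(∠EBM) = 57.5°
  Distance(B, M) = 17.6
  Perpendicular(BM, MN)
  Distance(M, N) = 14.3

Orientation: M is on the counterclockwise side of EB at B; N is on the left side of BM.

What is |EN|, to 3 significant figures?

13.4

E is at the origin; EB runs at -16.7° with length 32.9, so B = 32.9·(cos -16.7°, sin -16.7°) = (31.5, -9.45). ∠EBM = 57.5°, so BM runs at -16.7° + (180° − 57.5°) = 106° from the x-axis; with |BM| = 17.6, M = B + 17.6·(cos 106°, sin 106°) = (26.7, 7.48). BM is perpendicular to MN; with |MN| = 14.3 on the left of BM, N = M + 14.3·(-0.962, -0.272) = (13.0, 3.59). Then |EN| = |N − E| = 13.4.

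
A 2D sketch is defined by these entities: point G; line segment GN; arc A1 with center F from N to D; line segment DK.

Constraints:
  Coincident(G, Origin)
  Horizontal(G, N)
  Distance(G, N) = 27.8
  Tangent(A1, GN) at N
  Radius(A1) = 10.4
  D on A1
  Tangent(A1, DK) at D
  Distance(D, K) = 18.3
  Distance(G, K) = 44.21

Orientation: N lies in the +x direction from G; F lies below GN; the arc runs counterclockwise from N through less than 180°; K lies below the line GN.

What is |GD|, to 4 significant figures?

26.07

G is at the origin; G and N share the same y with |GN| = 27.8 and N on the +x side, so N = (27.80, 0.000). Tangency of A1 to GN means the radius FN is perpendicular to GN, so F = N + (0, -10.4) = (27.80, -10.40). Since FD ⟂ DK (tangency), |FK| = √(10.4² + 18.3²) = 21.05 regardless of where D sits on A1. So K lies on both circle(G, 44.21) and circle(F, 21.05); the below-GN intersection is K = (31.38, -31.14). D is the foot of the tangent from K: D = (19.76, -17.00).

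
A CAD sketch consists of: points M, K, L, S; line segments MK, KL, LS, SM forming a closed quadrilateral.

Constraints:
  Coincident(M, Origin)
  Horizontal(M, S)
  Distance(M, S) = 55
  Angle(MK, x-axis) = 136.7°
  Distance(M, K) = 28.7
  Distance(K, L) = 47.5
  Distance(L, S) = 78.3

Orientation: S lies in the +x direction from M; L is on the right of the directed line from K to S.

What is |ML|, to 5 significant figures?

33.191

Checks: |KL| = 47.50 ✓; |LS| = 78.30 ✓.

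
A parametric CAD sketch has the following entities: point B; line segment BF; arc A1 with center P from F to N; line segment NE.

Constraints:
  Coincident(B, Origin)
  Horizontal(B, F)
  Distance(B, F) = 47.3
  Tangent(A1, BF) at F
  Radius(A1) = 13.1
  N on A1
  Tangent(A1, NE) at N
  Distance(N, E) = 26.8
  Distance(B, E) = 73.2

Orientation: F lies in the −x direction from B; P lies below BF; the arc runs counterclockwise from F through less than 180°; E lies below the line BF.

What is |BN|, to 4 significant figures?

61.64

Checks: |PN| = 13.10 ✓; ∠(PN, NE) = 90.00° ✓; |NE| = 26.80 ✓; |BE| = 73.20 ✓.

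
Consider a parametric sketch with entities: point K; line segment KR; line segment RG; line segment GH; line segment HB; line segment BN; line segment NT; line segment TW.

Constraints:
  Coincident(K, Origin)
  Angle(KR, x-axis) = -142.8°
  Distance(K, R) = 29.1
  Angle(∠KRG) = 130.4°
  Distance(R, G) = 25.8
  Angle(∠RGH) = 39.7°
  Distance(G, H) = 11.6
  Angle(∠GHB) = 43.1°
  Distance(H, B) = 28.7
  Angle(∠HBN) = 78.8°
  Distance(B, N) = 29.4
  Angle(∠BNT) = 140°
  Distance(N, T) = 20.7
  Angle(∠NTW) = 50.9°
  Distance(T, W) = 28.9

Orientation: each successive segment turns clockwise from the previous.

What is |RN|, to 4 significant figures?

49.78

∠GHB = 43.1° gives HB at -109.6° from the x-axis; with |HB| = 28.7, B = (-47.70, -33.77). ∠HBN = 78.8° gives BN at 149.2° from the x-axis; with |BN| = 29.4, N = (-72.95, -18.72). Then |RN| = |N − R| = 49.78.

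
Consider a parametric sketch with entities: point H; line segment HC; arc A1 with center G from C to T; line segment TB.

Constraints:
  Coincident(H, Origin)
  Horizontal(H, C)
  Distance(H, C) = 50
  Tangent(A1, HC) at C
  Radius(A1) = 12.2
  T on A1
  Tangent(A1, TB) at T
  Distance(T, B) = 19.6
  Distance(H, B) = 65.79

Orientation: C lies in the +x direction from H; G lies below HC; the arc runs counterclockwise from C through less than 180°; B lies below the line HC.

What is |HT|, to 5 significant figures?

46.733

Checks: ∠(GC, CH) = 90.00° ✓; |GT| = 12.20 ✓; ∠(GT, TB) = 90.00° ✓; |TB| = 19.60 ✓; |HB| = 65.79 ✓.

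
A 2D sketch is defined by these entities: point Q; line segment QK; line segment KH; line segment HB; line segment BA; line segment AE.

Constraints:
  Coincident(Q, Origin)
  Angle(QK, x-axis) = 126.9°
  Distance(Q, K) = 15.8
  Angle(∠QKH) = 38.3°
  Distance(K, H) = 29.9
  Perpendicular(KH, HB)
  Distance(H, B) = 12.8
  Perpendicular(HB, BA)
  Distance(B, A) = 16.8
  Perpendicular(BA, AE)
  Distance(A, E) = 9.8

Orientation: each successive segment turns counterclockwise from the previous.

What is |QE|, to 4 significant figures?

6.829

Q is at the origin; QK runs at 126.9° with length 15.8, so K = (-9.487, 12.64). ∠QKH = 38.3° gives KH at -91.40° from the x-axis; with |KH| = 29.9, H = (-10.22, -17.26). The perpendicularity gives HB at right angles to KH, so HB runs at -1.400°; with |HB| = 12.8, B = (2.579, -17.57). HB is perpendicular to BA, so BA runs at 88.60°; with |BA| = 16.8, A = (2.989, -0.7738). BA is perpendicular to AE, so AE runs at 178.6°; with |AE| = 9.8, E = (-6.808, -0.5344). Then |QE| = |E − Q| = 6.829.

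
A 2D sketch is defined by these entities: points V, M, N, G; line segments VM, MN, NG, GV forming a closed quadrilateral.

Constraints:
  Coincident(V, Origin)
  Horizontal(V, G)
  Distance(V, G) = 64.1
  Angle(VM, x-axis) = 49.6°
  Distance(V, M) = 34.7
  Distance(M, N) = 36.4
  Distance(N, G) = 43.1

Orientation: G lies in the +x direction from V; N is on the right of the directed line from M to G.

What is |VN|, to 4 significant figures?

24.31

Checks: |MN| = 36.40 ✓; |NG| = 43.10 ✓.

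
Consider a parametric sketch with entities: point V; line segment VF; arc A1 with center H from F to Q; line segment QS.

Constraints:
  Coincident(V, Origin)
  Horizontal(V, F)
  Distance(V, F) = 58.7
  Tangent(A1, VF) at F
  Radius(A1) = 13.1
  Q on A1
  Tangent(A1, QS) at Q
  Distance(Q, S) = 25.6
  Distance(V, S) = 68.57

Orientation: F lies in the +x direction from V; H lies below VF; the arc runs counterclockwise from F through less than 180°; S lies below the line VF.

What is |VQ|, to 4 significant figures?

49.43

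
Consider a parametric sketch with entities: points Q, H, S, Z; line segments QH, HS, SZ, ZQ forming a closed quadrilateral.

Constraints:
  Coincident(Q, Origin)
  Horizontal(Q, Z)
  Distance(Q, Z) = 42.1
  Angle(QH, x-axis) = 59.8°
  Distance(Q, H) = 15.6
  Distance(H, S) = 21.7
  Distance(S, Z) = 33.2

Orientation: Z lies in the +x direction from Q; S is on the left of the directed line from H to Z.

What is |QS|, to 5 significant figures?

36.842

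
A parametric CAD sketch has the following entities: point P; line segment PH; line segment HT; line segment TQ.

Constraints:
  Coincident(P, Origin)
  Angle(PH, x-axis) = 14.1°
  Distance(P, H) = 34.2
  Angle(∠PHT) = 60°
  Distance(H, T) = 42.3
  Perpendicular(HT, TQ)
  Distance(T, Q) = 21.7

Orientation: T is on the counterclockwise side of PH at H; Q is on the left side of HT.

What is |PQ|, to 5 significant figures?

26.415

P is at the origin; PH runs at 14.1° with length 34.2, so H = 34.2·(cos 14.1°, sin 14.1°) = (33.170, 8.3316). ∠PHT = 60.0°, so HT runs at 14.1° + (180° − 60.0°) = 134.10° from the x-axis; with |HT| = 42.3, T = H + 42.3·(cos 134.10°, sin 134.10°) = (3.7325, 38.708). HT is perpendicular to TQ; with |TQ| = 21.7 on the left of HT, Q = T + 21.7·(-0.71813, -0.69591) = (-11.851, 23.607). Then |PQ| = |Q − P| = 26.415.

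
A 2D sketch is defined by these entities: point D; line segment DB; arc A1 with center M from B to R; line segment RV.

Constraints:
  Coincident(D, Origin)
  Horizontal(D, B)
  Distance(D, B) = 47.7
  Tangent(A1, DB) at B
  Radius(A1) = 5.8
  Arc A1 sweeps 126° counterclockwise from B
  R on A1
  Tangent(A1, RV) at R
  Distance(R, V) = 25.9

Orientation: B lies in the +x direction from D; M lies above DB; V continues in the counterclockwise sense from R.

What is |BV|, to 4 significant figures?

31.95

D is at the origin; D and B share the same y with |DB| = 47.7 and B on the +x side, so B = (47.70, 0.000). The tangent condition forces MB to be normal to DB, so M = B + (0, 5.8) = (47.70, 5.800). On A1, B sits at bearing -90° from M; a 126° counterclockwise sweep puts R at bearing 36°, so R = M + 5.8·(cos 36°, sin 36°) = (52.39, 9.209). The tangent condition forces MR to be normal to RV, so RV runs along (−sin 36°, cos 36°); with |RV| = 25.9, V = (37.17, 30.16). Then |BV| = |V − B| = 31.95.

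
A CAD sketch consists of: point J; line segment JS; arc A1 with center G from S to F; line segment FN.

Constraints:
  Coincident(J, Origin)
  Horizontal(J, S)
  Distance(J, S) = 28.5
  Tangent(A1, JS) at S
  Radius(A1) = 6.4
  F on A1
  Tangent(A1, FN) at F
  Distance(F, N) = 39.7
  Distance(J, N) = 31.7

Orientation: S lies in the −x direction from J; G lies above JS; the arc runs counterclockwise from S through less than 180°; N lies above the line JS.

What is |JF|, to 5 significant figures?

23.844

J is at the origin; J and S share the same y with |JS| = 28.5 and S on the −x side, so S = (-28.500, 0.0000). A1 meets JS tangentially, so GS is at right angles to JS, so G = S + (0, 6.4) = (-28.500, 6.4000). Since GF ⟂ FN (tangency), |GN| = √(6.4² + 39.7²) = 40.213 regardless of where F sits on A1. So N lies on both circle(J, 31.7) and circle(G, 40.213); the above-JS intersection is N = (2.8606, 31.571). F is the foot of the tangent from N: F = (-23.751, 2.1100).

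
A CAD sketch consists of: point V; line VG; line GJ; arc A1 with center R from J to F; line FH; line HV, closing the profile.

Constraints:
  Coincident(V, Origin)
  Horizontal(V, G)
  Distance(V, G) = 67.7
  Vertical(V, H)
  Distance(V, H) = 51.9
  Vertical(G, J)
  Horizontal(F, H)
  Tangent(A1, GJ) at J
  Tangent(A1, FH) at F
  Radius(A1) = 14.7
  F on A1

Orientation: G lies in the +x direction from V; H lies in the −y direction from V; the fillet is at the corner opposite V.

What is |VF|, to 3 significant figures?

74.2

The virtual corner opposite V is at (67.7, -51.9). Since A1 is tangent to GJ there, RJ ⟂ GJ and tangency of A1 to FH means the radius RF is perpendicular to FH, with radius 14.7, so the center R sits 14.7 in from both sides at R = (53.0, -37.2). That places the tangent points at J = (67.7, -37.2) on GJ and F = (53.0, -51.9) on FH. Then |VF| = |F − V| = 74.2.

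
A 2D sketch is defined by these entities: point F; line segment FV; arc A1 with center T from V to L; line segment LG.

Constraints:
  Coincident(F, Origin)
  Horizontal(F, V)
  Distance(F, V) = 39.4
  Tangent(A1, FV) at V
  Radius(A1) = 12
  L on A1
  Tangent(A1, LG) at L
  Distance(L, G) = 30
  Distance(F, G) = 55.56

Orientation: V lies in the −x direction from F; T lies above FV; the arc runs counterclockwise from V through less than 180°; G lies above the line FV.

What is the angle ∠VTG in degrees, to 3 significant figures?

171°

Checks: |TL| = 12.00 ✓; ∠(TL, LG) = 90.00° ✓; |LG| = 30.00 ✓; |FG| = 55.56 ✓.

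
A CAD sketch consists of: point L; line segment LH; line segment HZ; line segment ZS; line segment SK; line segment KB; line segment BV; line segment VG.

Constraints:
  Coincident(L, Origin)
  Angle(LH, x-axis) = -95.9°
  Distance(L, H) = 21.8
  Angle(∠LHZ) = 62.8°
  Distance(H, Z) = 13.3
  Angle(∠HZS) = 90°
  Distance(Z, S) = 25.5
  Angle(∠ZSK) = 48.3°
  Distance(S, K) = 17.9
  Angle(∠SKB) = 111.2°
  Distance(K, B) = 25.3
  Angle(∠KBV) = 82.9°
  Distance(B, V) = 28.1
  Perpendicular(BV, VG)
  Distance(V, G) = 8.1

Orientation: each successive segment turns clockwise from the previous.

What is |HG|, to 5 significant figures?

31.600

∠KBV = 82.9° gives BV at 119.30° from the x-axis; with |BV| = 28.1, V = (-28.879, -0.84168). The perpendicularity gives VG at right angles to BV, so VG runs at 29.300°; with |VG| = 8.1, G = (-21.815, 3.1223). Then |HG| = |G − H| = 31.600.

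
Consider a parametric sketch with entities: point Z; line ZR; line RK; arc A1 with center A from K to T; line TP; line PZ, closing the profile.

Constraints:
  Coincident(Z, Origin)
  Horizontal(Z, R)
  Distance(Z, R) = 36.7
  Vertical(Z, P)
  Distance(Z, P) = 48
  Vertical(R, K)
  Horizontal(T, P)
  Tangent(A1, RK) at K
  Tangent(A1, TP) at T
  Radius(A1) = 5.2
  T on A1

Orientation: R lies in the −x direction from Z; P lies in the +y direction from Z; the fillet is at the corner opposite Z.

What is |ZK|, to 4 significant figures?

56.38

The virtual corner opposite Z is at (-36.70, 48.00). Since A1 is tangent to RK there, AK ⟂ RK and since A1 is tangent to TP there, AT ⟂ TP, with radius 5.2, so the center A sits 5.2 in from both sides at A = (-31.50, 42.80). That places the tangent points at K = (-36.70, 42.80) on RK and T = (-31.50, 48.00) on TP. Then |ZK| = |K − Z| = 56.38.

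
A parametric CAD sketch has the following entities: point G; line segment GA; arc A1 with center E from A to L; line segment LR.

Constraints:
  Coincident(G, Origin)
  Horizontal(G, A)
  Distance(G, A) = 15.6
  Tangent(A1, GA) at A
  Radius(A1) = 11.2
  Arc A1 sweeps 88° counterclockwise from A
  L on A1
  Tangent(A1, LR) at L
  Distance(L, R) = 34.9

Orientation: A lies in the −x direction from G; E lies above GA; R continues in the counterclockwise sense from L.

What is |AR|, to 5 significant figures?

47.344

On A1, A sits at bearing -90° from E; an 88° counterclockwise sweep puts L at bearing -2°, so L = E + 11.2·(cos -2°, sin -2°) = (-4.4068, 10.809). A1 meets LR tangentially, so EL is at right angles to LR, so LR runs along (−sin -2°, cos -2°); with |LR| = 34.9, R = (-3.1888, 45.688). Then |AR| = |R − A| = 47.344.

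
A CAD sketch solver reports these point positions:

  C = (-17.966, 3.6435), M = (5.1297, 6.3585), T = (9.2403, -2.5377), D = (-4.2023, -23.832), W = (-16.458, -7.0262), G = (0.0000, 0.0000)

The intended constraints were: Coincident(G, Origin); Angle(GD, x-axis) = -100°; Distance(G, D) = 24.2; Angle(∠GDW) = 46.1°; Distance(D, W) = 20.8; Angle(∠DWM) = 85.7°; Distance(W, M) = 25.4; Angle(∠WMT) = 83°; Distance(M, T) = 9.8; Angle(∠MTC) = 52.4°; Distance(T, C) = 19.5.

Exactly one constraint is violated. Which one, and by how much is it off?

Distance(T, C) = 19.5 — off by 8.40.

G = (0.00, 0.00) ✓; GD at -100.0° ✓; |GD| = 24.20 ✓; ∠GDW = 46.10° ✓; |DW| = 20.80 ✓; ∠DWM = 85.70° ✓; |WM| = 25.40 ✓; ∠WMT = 83.00° ✓; |MT| = 9.800 ✓; ∠MTC = 52.40° ✓; |TC| = 27.90 ✗.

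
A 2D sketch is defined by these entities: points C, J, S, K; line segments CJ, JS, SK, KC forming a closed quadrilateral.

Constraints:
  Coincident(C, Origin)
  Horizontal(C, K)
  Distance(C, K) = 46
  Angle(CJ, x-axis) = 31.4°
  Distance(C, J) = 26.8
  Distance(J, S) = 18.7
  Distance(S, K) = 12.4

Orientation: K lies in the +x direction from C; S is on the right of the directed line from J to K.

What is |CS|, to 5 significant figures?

33.694

C is at the origin; CK is horizontal with |CK| = 46.0 and K in +x, so K = (46.0, 0). CJ runs at 31.4° with |CJ| = 26.8, so J = (22.875, 13.963). S is determined by |JS| = 18.7 and |SK| = 12.4 together: it lies at the intersection of circle(J, 18.7) and circle(K, 12.4). With |JK| = 27.013, the foot of the radical line on JK is 17.133 from J and the perpendicular offset is √(18.7² − 17.133²) = 7.4928. Taking the right-of-JK solution: S = (33.669, -1.3072).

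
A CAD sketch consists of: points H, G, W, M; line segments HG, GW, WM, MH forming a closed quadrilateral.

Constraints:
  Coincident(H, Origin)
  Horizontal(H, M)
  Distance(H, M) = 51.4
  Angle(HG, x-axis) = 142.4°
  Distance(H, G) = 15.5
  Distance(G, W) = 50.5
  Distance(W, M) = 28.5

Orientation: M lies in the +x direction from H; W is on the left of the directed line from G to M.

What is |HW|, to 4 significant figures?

43.34

H is at the origin; H and M share the same y with |HM| = 51.4 and M in +x, so M = (51.4, 0). HG runs at 142.4° with |HG| = 15.5, so G = (-12.28, 9.457). W is determined by |GW| = 50.5 and |WM| = 28.5 together: it lies at the intersection of circle(G, 50.5) and circle(M, 28.5). With |GM| = 64.38, the foot of the radical line on GM is 45.69 from G and the perpendicular offset is √(50.5² − 45.69²) = 21.51. Taking the left-of-GM solution: W = (36.07, 24.03).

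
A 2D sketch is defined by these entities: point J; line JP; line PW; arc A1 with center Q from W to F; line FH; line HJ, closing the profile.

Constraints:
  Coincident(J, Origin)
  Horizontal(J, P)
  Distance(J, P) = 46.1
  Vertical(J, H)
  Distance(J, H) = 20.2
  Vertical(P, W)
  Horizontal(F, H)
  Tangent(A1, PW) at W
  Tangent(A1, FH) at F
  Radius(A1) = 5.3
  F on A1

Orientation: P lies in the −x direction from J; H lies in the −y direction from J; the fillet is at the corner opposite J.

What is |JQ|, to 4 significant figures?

43.44

J is at the origin; J and P share the same y with |JP| = 46.1 and P on the −x side, so P = (-46.10, 0.000). JH is vertical with |JH| = 20.2 and H on the −y side, so H = (0.000, -20.20). The virtual corner opposite J is at (-46.10, -20.20). The tangent condition forces QW to be normal to PW and tangency of A1 to FH means the radius QF is perpendicular to FH, with radius 5.3, so the center Q sits 5.3 in from both sides at Q = (-40.80, -14.90). Then |JQ| = |Q − J| = 43.44.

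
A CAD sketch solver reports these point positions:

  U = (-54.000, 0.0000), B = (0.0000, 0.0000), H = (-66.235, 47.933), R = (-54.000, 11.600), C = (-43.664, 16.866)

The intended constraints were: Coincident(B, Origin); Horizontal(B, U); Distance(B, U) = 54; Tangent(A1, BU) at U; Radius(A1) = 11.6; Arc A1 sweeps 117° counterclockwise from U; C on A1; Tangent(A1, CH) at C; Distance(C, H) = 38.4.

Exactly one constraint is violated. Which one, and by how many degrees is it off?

Tangent(A1, CH) at C — off by 9.00°.

B = (0.00, 0.00) ✓; B.y = 0.00, U.y = 0.00 ✓; |BU| = 54.00 ✓; ∠(RU, UB) = 90.00° ✓; |RU| = 11.60 ✓; bearing(R→C) − bearing(R→U) = 117.0° ✓; |RC| = 11.60 ✓; ∠(RC, CH) = 81.00° ✗; |CH| = 38.40 ✓.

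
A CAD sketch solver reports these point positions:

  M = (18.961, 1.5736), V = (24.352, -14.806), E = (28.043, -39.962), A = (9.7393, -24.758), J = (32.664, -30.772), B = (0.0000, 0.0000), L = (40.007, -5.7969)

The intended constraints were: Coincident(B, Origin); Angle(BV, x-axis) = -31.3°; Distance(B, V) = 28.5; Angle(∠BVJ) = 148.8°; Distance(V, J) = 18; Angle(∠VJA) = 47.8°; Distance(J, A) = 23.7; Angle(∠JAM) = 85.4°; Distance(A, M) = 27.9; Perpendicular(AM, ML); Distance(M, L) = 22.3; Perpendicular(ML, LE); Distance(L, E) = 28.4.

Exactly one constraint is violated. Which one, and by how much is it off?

Distance(L, E) = 28.4 — off by 7.80.

B = (0.00, 0.00) ✓; BV at -31.30° ✓; |BV| = 28.50 ✓; ∠BVJ = 148.8° ✓; |VJ| = 18.00 ✓; ∠VJA = 47.80° ✓; |JA| = 23.70 ✓; ∠JAM = 85.40° ✓; |AM| = 27.90 ✓; ∠(AM, ML) = 90.00° ✓; |ML| = 22.30 ✓; ∠(ML, LE) = 90.00° ✓; |LE| = 36.20 ✗.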